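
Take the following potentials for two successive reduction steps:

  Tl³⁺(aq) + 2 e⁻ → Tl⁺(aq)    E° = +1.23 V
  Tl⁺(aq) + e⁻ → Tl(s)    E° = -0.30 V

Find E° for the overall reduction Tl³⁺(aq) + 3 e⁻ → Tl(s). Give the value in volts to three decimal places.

+0.720 V

Standard free energies of sequential steps add: ΔG°₃ = ΔG°₁ + ΔG°₂, so n₃E°₃ = n₁E°₁ + n₂E°₂.
E°₃ = (2×+1.23 + 1×-0.30) / 3 = (+2.160) / 3 = +0.720 V.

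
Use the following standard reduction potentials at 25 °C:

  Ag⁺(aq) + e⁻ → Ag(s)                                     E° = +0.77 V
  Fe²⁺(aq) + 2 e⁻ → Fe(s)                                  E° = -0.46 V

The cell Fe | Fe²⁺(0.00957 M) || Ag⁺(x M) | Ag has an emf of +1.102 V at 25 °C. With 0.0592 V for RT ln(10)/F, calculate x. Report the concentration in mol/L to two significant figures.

0.00067 M

Ag⁺/Ag is the cathode, Fe²⁺/Fe the anode: E°cell = +1.23 V, n = 2.
Overall reaction: 2 Ag⁺(aq) + Fe(s) → 2 Ag(s) + Fe²⁺(aq); Q = [Fe²⁺]^1/[Ag⁺]^2.
From E = E° − (0.0592/n) log Q: log Q = (E° − E)·n/0.0592 = (+1.23 − (+1.102))·2/0.0592 = 4.3243.
So 2·log[Ag⁺] = 1·log(0.00957) − log Q = -2.0191 − (4.3243) = -6.3434; log[Ag⁺] = -6.3434 / 2 = -3.1717; [Ag⁺] = 10^(-3.1717) ≈ 0.00067 M.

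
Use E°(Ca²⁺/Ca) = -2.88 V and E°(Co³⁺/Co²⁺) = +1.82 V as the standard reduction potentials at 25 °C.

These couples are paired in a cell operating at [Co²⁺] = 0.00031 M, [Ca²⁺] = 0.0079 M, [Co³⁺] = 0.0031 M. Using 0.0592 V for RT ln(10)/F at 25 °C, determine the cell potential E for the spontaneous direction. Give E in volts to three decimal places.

+4.821 V

Co³⁺/Co²⁺ is the cathode (higher E°), Ca²⁺/Ca the anode: E°cell = +1.82 − (-2.88) = +4.70 V, n = 2.
Overall: 2 Co³⁺(aq) + Ca(s) → 2 Co²⁺(aq) + Ca²⁺(aq)
Q = [Co²⁺]^2·[Ca²⁺] / ([Co³⁺]^2); log Q = -4.102.
E = E° − (0.0592/n) log Q = +4.70 − (0.0592/2)(-4.102) = +4.821 V.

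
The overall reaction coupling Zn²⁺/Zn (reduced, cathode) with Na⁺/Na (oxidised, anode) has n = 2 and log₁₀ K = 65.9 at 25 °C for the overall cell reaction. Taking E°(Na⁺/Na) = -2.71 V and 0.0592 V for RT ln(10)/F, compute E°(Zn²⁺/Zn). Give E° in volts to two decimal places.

-0.76 V

E°cell = (0.0592/n)·log K = (0.0592/2)(65.9) = +1.951 V.
Since Zn²⁺/Zn is the cathode and Na⁺/Na the anode, E°cell = E°(Zn²⁺/Zn) − E°(Na⁺/Na).
So E°(Zn²⁺/Zn) = E°cell + E°(Na⁺/Na) = +1.951 + (-2.71) = -0.76 V.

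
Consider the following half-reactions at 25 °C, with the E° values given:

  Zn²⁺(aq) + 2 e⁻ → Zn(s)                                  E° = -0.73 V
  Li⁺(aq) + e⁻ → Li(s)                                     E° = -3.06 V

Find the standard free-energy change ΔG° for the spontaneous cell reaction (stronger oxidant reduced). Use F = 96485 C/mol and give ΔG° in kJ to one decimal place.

Zn²⁺/Zn (E° = -0.73 V) is the cathode; Li⁺/Li (E° = -3.06 V) is the anode, so E°cell = +2.33 V.
Balancing electrons gives n = 2 (lcm of 2 and 1).
ΔG° = −nFE° = −(2)(96485)(+2.33) = -449,620 J = -449.6 kJ.

-449.6 kJ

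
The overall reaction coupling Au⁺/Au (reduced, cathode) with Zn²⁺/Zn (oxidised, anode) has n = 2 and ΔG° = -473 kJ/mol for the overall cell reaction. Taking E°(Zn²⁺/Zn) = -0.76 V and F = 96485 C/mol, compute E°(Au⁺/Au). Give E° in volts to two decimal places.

E°cell = −ΔG°/(nF) = −(-473×10³)/((2)(96485)) = +2.451 V.
Since Au⁺/Au is the cathode and Zn²⁺/Zn the anode, E°cell = E°(Au⁺/Au) − E°(Zn²⁺/Zn).
So E°(Au⁺/Au) = E°cell + E°(Zn²⁺/Zn) = +2.451 + (-0.76) = +1.69 V.

+1.69 V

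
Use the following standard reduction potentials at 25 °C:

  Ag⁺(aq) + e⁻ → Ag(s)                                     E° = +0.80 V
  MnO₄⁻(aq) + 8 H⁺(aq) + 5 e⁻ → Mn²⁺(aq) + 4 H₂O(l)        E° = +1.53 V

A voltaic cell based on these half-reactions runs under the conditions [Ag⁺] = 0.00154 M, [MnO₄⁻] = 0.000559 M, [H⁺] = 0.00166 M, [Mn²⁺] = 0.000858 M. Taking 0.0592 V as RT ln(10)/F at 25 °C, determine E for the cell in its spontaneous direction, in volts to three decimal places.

MnO₄⁻/Mn²⁺ is the cathode (higher E°), Ag⁺/Ag the anode: E°cell = +1.53 − (+0.80) = +0.73 V, n = 5.
Overall: MnO₄⁻(aq) + 8 H⁺(aq) + 5 Ag(s) → Mn²⁺(aq) + 4 H₂O(l) + 5 Ag⁺(aq)
Q = [Mn²⁺]·[Ag⁺]^5 / ([MnO₄⁻]·[H⁺]^8); log Q = 8.363.
E = E° − (0.0592/n) log Q = +0.73 − (0.0592/5)(8.363) = +0.631 V.

+0.631 V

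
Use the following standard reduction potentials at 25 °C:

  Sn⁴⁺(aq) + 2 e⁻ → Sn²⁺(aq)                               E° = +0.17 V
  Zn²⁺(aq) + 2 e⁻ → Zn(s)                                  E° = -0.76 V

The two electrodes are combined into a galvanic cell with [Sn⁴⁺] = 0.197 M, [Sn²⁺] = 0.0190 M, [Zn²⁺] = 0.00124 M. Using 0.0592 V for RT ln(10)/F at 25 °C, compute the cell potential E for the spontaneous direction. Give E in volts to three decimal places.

+1.046 V

Sn⁴⁺/Sn²⁺ is the cathode (higher E°), Zn²⁺/Zn the anode: E°cell = +0.17 − (-0.76) = +0.93 V, n = 2.
Overall: Sn⁴⁺(aq) + Zn(s) → Sn²⁺(aq) + Zn²⁺(aq)
Q = [Sn²⁺]·[Zn²⁺] / ([Sn⁴⁺]); log Q = -3.922.
E = E° − (0.0592/n) log Q = +0.93 − (0.0592/2)(-3.922) = +1.046 V.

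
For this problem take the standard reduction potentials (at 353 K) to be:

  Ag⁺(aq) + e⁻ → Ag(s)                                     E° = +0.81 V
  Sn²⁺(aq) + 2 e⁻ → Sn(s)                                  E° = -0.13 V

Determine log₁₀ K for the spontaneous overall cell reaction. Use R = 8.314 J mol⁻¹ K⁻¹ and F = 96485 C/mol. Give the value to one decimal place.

Cathode: Ag⁺/Ag; anode: Sn²⁺/Sn. E°cell = (+0.81) − (-0.13) = +0.94 V, with n = 2.
ΔG° = −nFE° = −RT ln K, so ln K = nFE°/(RT) = (2)(96485)(+0.94) / ((8.314)(353)) = 61.806.
log₁₀ K = 61.806 / ln 10 = 26.8.

26.8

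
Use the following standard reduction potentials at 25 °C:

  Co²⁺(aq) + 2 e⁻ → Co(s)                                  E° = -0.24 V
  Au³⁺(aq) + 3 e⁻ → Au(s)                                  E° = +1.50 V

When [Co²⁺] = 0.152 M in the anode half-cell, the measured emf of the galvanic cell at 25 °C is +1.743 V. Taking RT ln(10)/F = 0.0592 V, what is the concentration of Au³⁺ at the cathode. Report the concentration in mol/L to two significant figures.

Au³⁺/Au is the cathode, Co²⁺/Co the anode: E°cell = +1.74 V, n = 6.
Overall reaction: 2 Au³⁺(aq) + 3 Co(s) → 2 Au(s) + 3 Co²⁺(aq); Q = [Co²⁺]^3/[Au³⁺]^2.
From E = E° − (0.0592/n) log Q: log Q = (E° − E)·n/0.0592 = (+1.74 − (+1.743))·6/0.0592 = -0.3041.
So 2·log[Au³⁺] = 3·log(0.152) − log Q = -2.4545 − (-0.3041) = -2.1504; log[Au³⁺] = -2.1504 / 2 = -1.0752; [Au³⁺] = 10^(-1.0752) ≈ 0.084 M.

0.084 M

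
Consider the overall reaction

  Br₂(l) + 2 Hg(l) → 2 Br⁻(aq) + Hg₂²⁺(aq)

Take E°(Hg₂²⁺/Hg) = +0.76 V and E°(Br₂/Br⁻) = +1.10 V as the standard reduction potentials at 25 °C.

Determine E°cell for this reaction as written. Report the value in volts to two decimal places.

+0.34 V

The Br₂/Br⁻ couple has the higher reduction potential, so it is the cathode; Hg₂²⁺/Hg is oxidised at the anode.
E°cell = E°(cathode) − E°(anode) = (+1.10) − (+0.76) = +0.34 V.
Since E°cell > 0, the reaction is spontaneous under standard conditions.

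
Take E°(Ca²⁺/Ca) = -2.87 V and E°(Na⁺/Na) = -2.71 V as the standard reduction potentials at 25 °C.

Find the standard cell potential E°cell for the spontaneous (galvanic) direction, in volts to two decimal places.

The Na⁺/Na couple has the higher reduction potential, so it is the cathode; Ca²⁺/Ca is oxidised at the anode.
E°cell = E°(cathode) − E°(anode) = (-2.71) − (-2.87) = +0.16 V.

+0.16 V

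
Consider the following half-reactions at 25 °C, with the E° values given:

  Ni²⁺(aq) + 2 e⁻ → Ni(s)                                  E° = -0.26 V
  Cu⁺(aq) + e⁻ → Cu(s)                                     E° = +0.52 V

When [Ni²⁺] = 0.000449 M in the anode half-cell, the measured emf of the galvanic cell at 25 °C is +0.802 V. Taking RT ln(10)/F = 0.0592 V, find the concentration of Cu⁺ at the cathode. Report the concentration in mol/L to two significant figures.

Cu⁺/Cu is the cathode, Ni²⁺/Ni the anode: E°cell = +0.78 V, n = 2.
Overall reaction: 2 Cu⁺(aq) + Ni(s) → 2 Cu(s) + Ni²⁺(aq); Q = [Ni²⁺]^1/[Cu⁺]^2.
From E = E° − (0.0592/n) log Q: log Q = (E° − E)·n/0.0592 = (+0.78 − (+0.802))·2/0.0592 = -0.7432.
So 2·log[Cu⁺] = 1·log(0.000449) − log Q = -3.3478 − (-0.7432) = -2.6046; log[Cu⁺] = -2.6046 / 2 = -1.3023; [Cu⁺] = 10^(-1.3023) ≈ 0.050 M.

0.050 M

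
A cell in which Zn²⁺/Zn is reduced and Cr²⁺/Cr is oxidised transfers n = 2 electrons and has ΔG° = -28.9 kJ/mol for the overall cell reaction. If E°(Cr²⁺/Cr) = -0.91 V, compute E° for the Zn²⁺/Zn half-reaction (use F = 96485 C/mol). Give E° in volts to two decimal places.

-0.76 V

E°cell = −ΔG°/(nF) = −(-28.9×10³)/((2)(96485)) = +0.150 V.
Since Zn²⁺/Zn is the cathode and Cr²⁺/Cr the anode, E°cell = E°(Zn²⁺/Zn) − E°(Cr²⁺/Cr).
So E°(Zn²⁺/Zn) = E°cell + E°(Cr²⁺/Cr) = +0.150 + (-0.91) = -0.76 V.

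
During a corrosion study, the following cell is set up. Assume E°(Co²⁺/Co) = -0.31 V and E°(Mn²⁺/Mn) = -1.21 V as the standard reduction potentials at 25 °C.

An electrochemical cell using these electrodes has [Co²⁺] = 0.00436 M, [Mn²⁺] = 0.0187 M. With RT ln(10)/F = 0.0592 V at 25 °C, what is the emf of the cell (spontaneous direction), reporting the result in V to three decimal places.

Co²⁺/Co is the cathode (higher E°), Mn²⁺/Mn the anode: E°cell = -0.31 − (-1.21) = +0.90 V, n = 2.
Overall: Co²⁺(aq) + Mn(s) → Co(s) + Mn²⁺(aq)
Q = [Mn²⁺] / ([Co²⁺]); log Q = 0.632.
E = E° − (0.0592/n) log Q = +0.90 − (0.0592/2)(0.632) = +0.881 V.

+0.881 V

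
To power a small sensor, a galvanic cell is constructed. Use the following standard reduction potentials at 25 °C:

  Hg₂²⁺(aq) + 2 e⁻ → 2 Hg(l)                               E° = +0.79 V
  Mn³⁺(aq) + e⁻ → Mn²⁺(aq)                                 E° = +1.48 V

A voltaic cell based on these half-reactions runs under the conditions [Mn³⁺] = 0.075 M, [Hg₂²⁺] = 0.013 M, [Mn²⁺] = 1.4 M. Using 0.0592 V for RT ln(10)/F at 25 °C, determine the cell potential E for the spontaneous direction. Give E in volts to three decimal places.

+0.671 V

Mn³⁺/Mn²⁺ is the cathode (higher E°), Hg₂²⁺/Hg the anode: E°cell = +1.48 − (+0.79) = +0.69 V, n = 2.
Overall: 2 Mn³⁺(aq) + 2 Hg(l) → 2 Mn²⁺(aq) + Hg₂²⁺(aq)
Q = [Mn²⁺]^2·[Hg₂²⁺] / ([Mn³⁺]^2); log Q = 0.656.
E = E° − (0.0592/n) log Q = +0.69 − (0.0592/2)(0.656) = +0.671 V.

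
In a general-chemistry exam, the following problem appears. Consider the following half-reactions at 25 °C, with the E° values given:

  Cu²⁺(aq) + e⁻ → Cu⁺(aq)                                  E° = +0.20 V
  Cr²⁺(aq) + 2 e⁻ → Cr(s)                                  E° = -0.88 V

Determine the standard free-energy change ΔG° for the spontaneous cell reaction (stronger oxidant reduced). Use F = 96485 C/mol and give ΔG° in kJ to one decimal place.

Cu²⁺/Cu⁺ (E° = +0.20 V) is the cathode; Cr²⁺/Cr (E° = -0.88 V) is the anode, so E°cell = +1.08 V.
Balancing electrons gives n = 2 (lcm of 1 and 2).
ΔG° = −nFE° = −(2)(96485)(+1.08) = -208,408 J = -208.4 kJ.

-208.4 kJ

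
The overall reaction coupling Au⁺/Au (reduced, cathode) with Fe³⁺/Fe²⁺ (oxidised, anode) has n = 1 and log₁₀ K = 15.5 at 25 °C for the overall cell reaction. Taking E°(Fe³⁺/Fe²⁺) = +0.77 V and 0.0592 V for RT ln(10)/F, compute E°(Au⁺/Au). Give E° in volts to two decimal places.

E°cell = (0.0592/n)·log K = (0.0592/1)(15.5) = +0.918 V.
Since Au⁺/Au is the cathode and Fe³⁺/Fe²⁺ the anode, E°cell = E°(Au⁺/Au) − E°(Fe³⁺/Fe²⁺).
So E°(Au⁺/Au) = E°cell + E°(Fe³⁺/Fe²⁺) = +0.918 + (+0.77) = +1.69 V.

+1.69 V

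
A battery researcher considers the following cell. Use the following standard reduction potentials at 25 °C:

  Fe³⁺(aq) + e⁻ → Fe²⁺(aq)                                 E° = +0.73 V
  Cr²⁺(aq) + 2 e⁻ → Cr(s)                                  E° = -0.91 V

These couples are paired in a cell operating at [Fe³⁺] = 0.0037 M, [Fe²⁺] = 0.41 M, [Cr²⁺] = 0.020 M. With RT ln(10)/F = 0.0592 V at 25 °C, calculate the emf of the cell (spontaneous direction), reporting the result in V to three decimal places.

+1.569 V

Fe³⁺/Fe²⁺ is the cathode (higher E°), Cr²⁺/Cr the anode: E°cell = +0.73 − (-0.91) = +1.64 V, n = 2.
Overall: 2 Fe³⁺(aq) + Cr(s) → 2 Fe²⁺(aq) + Cr²⁺(aq)
Q = [Fe²⁺]^2·[Cr²⁺] / ([Fe³⁺]^2); log Q = 2.390.
E = E° − (0.0592/n) log Q = +1.64 − (0.0592/2)(2.390) = +1.569 V.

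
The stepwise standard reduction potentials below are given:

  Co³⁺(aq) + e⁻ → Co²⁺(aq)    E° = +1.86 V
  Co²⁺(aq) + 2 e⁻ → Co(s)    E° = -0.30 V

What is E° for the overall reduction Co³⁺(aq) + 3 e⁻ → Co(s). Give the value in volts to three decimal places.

+0.420 V

Since ΔG° = −nFE° is additive over sequential reductions, n₃E°₃ = n₁E°₁ + n₂E°₂.
E°₃ = (1×+1.86 + 2×-0.30) / 3 = (+1.260) / 3 = +0.420 V.
Simply averaging or adding the two E° values would be wrong; the electron-weighted sum is required.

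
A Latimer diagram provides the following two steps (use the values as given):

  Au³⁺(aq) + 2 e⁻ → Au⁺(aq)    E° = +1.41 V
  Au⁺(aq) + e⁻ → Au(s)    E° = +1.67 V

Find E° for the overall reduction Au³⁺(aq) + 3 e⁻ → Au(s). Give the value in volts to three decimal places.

Since ΔG° = −nFE° is additive over sequential reductions, n₃E°₃ = n₁E°₁ + n₂E°₂.
E°₃ = (2×+1.41 + 1×+1.67) / 3 = (+4.490) / 3 = +1.497 V.

+1.497 V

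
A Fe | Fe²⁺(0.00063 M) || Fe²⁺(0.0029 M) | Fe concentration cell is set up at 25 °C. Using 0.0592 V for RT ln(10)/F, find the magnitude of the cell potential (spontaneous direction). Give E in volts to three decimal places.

+0.020 V

For a concentration cell E°cell = 0. The 0.0029 M side is the cathode (reduction is favoured where [Fe²⁺] is higher).
With n = 2, E = −(0.0592/2) log([Fe²⁺]ₐₙ/[Fe²⁺]꜀ₐₜ) = −(0.0592/2) log(0.00063/0.0029) = −(0.0592/2)(-0.663) = +0.020 V.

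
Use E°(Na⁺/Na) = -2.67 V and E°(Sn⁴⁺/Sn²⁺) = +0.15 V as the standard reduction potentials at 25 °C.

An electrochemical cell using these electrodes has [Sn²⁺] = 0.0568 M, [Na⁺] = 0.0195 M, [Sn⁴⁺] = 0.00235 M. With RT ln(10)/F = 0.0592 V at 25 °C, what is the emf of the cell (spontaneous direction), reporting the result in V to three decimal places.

Sn⁴⁺/Sn²⁺ is the cathode (higher E°), Na⁺/Na the anode: E°cell = +0.15 − (-2.67) = +2.82 V, n = 2.
Overall: Sn⁴⁺(aq) + 2 Na(s) → Sn²⁺(aq) + 2 Na⁺(aq)
Q = [Sn²⁺]·[Na⁺]^2 / ([Sn⁴⁺]); log Q = -2.037.
E = E° − (0.0592/n) log Q = +2.82 − (0.0592/2)(-2.037) = +2.880 V.

+2.880 V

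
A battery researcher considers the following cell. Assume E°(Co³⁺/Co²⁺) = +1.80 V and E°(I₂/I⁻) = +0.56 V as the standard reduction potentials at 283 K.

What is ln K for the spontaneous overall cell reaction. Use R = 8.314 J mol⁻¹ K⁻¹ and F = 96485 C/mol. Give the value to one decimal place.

Cathode: Co³⁺/Co²⁺; anode: I₂/I⁻. E°cell = (+1.80) − (+0.56) = +1.24 V, with n = 2.
ΔG° = −nFE° = −RT ln K, so ln K = nFE°/(RT) = (2)(96485)(+1.24) / ((8.314)(283)) = 101.699.

101.7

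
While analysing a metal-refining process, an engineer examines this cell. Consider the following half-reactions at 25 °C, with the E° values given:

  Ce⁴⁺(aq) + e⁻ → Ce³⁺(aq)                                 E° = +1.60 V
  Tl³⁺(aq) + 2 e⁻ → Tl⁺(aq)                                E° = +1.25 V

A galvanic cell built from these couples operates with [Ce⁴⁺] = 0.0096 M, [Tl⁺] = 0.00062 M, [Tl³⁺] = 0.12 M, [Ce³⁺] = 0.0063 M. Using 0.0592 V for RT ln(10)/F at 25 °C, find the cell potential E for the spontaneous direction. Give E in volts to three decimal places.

Ce⁴⁺/Ce³⁺ is the cathode (higher E°), Tl³⁺/Tl⁺ the anode: E°cell = +1.60 − (+1.25) = +0.35 V, n = 2.
Overall: 2 Ce⁴⁺(aq) + Tl⁺(aq) → 2 Ce³⁺(aq) + Tl³⁺(aq)
Q = [Ce³⁺]^2·[Tl³⁺] / ([Ce⁴⁺]^2·[Tl⁺]); log Q = 1.921.
E = E° − (0.0592/n) log Q = +0.35 − (0.0592/2)(1.921) = +0.293 V.

+0.293 V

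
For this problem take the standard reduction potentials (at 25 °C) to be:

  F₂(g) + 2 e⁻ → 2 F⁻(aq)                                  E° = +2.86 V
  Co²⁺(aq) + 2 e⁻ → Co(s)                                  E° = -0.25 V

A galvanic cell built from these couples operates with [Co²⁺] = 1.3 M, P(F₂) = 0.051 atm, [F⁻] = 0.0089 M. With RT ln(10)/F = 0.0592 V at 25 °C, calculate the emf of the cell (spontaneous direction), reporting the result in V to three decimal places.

F₂/F⁻ is the cathode (higher E°), Co²⁺/Co the anode: E°cell = +2.86 − (-0.25) = +3.11 V, n = 2.
Overall: F₂(g) + Co(s) → 2 F⁻(aq) + Co²⁺(aq)
Q = [F⁻]^2·[Co²⁺] / (P(F₂)); log Q = -2.695.
E = E° − (0.0592/n) log Q = +3.11 − (0.0592/2)(-2.695) = +3.190 V.

+3.190 V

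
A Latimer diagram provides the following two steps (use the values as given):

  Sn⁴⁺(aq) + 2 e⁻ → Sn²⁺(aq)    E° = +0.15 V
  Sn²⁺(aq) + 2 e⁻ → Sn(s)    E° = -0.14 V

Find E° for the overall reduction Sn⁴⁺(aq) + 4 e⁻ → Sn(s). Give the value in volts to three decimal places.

Standard free energies of sequential steps add: ΔG°₃ = ΔG°₁ + ΔG°₂, so n₃E°₃ = n₁E°₁ + n₂E°₂.
E°₃ = (2×+0.15 + 2×-0.14) / 4 = (+0.020) / 4 = +0.005 V.

+0.005 V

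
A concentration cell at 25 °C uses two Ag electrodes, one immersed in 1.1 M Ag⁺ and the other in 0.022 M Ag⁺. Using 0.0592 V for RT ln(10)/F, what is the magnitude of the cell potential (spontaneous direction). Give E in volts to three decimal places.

For a concentration cell E°cell = 0. The 1.1 M side is the cathode (reduction is favoured where [Ag⁺] is higher).
With n = 1, E = −(0.0592/1) log([Ag⁺]ₐₙ/[Ag⁺]꜀ₐₜ) = −(0.0592/1) log(0.022/1.1) = −(0.0592/1)(-1.699) = +0.101 V.

+0.101 V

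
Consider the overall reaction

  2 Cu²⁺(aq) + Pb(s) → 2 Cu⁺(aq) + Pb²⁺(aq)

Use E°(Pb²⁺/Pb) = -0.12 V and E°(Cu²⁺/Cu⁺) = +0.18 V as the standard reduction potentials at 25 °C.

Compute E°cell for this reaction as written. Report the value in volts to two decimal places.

+0.30 V

The Cu²⁺/Cu⁺ couple has the higher reduction potential, so it is the cathode; Pb²⁺/Pb is oxidised at the anode.
E°cell = E°(cathode) − E°(anode) = (+0.18) − (-0.12) = +0.30 V.
Since E°cell > 0, the reaction is spontaneous under standard conditions.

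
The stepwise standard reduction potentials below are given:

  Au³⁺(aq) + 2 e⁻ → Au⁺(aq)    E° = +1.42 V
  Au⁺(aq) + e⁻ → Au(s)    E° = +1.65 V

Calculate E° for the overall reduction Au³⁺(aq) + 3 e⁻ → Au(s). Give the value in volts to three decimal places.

+1.497 V

Adding the free-energy changes (−nFE°) of the two steps gives −n₃FE°₃ = −n₁FE°₁ − n₂FE°₂.
E°₃ = (2×+1.42 + 1×+1.65) / 3 = (+4.490) / 3 = +1.497 V.
E° values themselves are not directly additive — weighting by electron count is essential.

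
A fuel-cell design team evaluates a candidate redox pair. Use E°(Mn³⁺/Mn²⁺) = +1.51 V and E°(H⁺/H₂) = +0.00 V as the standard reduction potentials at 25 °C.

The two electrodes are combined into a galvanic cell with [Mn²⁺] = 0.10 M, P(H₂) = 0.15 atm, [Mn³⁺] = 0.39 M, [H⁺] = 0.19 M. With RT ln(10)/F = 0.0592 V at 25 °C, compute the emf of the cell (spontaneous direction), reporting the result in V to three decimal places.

Mn³⁺/Mn²⁺ is the cathode (higher E°), H⁺/H₂ the anode: E°cell = +1.51 − (+0.00) = +1.51 V, n = 2.
Overall: 2 Mn³⁺(aq) + H₂(g) → 2 Mn²⁺(aq) + 2 H⁺(aq)
Q = [Mn²⁺]^2·[H⁺]^2 / ([Mn³⁺]^2·P(H₂)); log Q = -1.801.
E = E° − (0.0592/n) log Q = +1.51 − (0.0592/2)(-1.801) = +1.563 V.

+1.563 V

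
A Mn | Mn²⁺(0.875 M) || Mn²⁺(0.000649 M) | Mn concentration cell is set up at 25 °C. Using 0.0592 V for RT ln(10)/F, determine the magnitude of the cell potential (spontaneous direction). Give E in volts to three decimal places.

+0.093 V

For a concentration cell E°cell = 0. The 0.875 M side is the cathode (reduction is favoured where [Mn²⁺] is higher).
With n = 2, E = −(0.0592/2) log([Mn²⁺]ₐₙ/[Mn²⁺]꜀ₐₜ) = −(0.0592/2) log(0.000649/0.875) = −(0.0592/2)(-3.130) = +0.093 V.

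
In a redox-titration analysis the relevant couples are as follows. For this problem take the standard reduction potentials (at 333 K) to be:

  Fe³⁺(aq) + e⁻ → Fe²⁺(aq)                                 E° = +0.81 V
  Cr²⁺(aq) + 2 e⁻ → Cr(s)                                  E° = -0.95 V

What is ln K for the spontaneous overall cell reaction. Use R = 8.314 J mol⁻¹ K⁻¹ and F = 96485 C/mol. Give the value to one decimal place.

122.7

Cathode: Fe³⁺/Fe²⁺; anode: Cr²⁺/Cr. E°cell = (+0.81) − (-0.95) = +1.76 V, with n = 2.
ΔG° = −nFE° = −RT ln K, so ln K = nFE°/(RT) = (2)(96485)(+1.76) / ((8.314)(333)) = 122.673.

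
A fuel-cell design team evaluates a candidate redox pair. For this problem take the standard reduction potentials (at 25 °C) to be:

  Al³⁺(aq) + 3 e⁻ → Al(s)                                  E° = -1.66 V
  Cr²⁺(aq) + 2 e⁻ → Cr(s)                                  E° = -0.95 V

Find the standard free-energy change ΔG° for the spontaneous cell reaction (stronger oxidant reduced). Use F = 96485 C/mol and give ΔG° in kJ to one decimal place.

Cr²⁺/Cr (E° = -0.95 V) is the cathode; Al³⁺/Al (E° = -1.66 V) is the anode, so E°cell = +0.71 V.
Balancing electrons gives n = 6 (lcm of 2 and 3).
ΔG° = −nFE° = −(6)(96485)(+0.71) = -411,026 J = -411.0 kJ.

-411.0 kJ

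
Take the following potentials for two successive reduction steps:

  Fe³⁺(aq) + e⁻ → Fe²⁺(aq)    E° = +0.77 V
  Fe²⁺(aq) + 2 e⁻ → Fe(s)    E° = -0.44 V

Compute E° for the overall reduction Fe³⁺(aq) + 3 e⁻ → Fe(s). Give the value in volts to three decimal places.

Adding the free-energy changes (−nFE°) of the two steps gives −n₃FE°₃ = −n₁FE°₁ − n₂FE°₂.
E°₃ = (1×+0.77 + 2×-0.44) / 3 = (-0.110) / 3 = -0.037 V.
E° values themselves are not directly additive — weighting by electron count is essential.

-0.037 V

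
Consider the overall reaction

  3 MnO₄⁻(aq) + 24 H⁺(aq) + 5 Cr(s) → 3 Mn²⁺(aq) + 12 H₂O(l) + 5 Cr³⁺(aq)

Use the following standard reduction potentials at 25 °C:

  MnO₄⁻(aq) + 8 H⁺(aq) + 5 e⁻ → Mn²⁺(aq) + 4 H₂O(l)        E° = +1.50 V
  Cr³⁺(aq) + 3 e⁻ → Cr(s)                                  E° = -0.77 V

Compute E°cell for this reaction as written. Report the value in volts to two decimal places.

The MnO₄⁻/Mn²⁺ couple has the higher reduction potential, so it is the cathode; Cr³⁺/Cr is oxidised at the anode.
E°cell = E°(cathode) − E°(anode) = (+1.50) − (-0.77) = +2.27 V.

+2.27 V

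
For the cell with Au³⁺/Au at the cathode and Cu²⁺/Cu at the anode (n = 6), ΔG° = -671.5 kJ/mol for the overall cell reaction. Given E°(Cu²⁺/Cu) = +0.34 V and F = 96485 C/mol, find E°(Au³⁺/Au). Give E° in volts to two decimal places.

+1.50 V

E°cell = −ΔG°/(nF) = −(-671.5×10³)/((6)(96485)) = +1.160 V.
Since Au³⁺/Au is the cathode and Cu²⁺/Cu the anode, E°cell = E°(Au³⁺/Au) − E°(Cu²⁺/Cu).
So E°(Au³⁺/Au) = E°cell + E°(Cu²⁺/Cu) = +1.160 + (+0.34) = +1.50 V.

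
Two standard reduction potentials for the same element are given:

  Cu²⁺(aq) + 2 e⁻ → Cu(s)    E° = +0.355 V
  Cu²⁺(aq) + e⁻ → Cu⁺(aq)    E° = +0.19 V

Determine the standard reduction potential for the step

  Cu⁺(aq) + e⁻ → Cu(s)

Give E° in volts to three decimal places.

+0.520 V

Sequential free energies add, so n₃E°₃ = n₁E°₁ + n₂E°₂.
With n₃ = 2, and the known step contributing 1×(+0.19) V, the unknown satisfies 1·E° = 2×(+0.355) − 1×(+0.19) = +0.520.
E° = +0.520 / 1 = +0.520 V.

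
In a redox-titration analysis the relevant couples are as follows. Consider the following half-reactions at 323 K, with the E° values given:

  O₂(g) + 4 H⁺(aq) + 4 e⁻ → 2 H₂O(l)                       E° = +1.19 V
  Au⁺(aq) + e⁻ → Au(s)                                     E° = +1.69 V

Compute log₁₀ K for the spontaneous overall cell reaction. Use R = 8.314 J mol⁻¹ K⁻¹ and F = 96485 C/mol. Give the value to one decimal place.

Cathode: Au⁺/Au; anode: O₂/H₂O. E°cell = (+1.69) − (+1.19) = +0.50 V, with n = 4.
ΔG° = −nFE° = −RT ln K, so ln K = nFE°/(RT) = (4)(96485)(+0.50) / ((8.314)(323)) = 71.858.
log₁₀ K = 71.858 / ln 10 = 31.2.

31.2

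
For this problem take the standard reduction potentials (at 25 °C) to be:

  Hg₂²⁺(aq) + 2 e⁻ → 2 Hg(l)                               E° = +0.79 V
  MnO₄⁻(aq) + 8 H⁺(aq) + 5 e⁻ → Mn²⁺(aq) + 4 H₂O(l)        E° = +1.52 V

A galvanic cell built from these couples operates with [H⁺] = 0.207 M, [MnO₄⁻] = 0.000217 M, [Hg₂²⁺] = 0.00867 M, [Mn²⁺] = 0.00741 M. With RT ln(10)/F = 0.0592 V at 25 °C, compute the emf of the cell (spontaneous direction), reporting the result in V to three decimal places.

+0.708 V

MnO₄⁻/Mn²⁺ is the cathode (higher E°), Hg₂²⁺/Hg the anode: E°cell = +1.52 − (+0.79) = +0.73 V, n = 10.
Overall: 2 MnO₄⁻(aq) + 16 H⁺(aq) + 10 Hg(l) → 2 Mn²⁺(aq) + 8 H₂O(l) + 5 Hg₂²⁺(aq)
Q = [Mn²⁺]^2·[Hg₂²⁺]^5 / ([MnO₄⁻]^2·[H⁺]^16); log Q = 3.701.
E = E° − (0.0592/n) log Q = +0.73 − (0.0592/10)(3.701) = +0.708 V.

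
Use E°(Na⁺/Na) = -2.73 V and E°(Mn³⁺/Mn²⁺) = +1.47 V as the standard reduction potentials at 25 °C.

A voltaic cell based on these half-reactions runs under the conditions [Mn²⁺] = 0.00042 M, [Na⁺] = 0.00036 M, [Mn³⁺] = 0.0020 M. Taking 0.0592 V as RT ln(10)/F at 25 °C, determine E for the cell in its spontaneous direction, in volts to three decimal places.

+4.444 V

Mn³⁺/Mn²⁺ is the cathode (higher E°), Na⁺/Na the anode: E°cell = +1.47 − (-2.73) = +4.20 V, n = 1.
Overall: Mn³⁺(aq) + Na(s) → Mn²⁺(aq) + Na⁺(aq)
Q = [Mn²⁺]·[Na⁺] / ([Mn³⁺]); log Q = -4.121.
E = E° − (0.0592/n) log Q = +4.20 − (0.0592/1)(-4.121) = +4.444 V.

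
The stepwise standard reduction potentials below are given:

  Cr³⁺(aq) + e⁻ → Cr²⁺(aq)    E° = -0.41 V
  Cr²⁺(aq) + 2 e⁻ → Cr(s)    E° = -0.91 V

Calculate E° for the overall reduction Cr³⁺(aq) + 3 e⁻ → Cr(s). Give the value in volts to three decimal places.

Adding the free-energy changes (−nFE°) of the two steps gives −n₃FE°₃ = −n₁FE°₁ − n₂FE°₂.
E°₃ = (1×-0.41 + 2×-0.91) / 3 = (-2.230) / 3 = -0.743 V.

-0.743 V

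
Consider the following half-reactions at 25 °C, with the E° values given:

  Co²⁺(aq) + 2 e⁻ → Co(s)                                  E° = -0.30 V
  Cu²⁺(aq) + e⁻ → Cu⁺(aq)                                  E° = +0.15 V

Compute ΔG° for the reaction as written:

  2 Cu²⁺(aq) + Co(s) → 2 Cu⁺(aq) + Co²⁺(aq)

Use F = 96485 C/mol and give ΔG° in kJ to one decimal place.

As written, Cu²⁺/Cu⁺ is reduced (cathode) and Co²⁺/Co is oxidised (anode), so E°cell = (+0.15) − (-0.30) = +0.45 V.
Balancing electrons gives n = 2.
ΔG° = −nFE° = −(2)(96485)(+0.45) = -86,836 J = -86.8 kJ.

-86.8 kJ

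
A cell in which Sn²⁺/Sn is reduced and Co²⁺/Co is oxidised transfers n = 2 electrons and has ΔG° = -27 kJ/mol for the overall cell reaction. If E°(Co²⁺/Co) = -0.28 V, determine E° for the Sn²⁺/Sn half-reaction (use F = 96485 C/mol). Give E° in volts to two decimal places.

-0.14 V

E°cell = −ΔG°/(nF) = −(-27×10³)/((2)(96485)) = +0.140 V.
Since Sn²⁺/Sn is the cathode and Co²⁺/Co the anode, E°cell = E°(Sn²⁺/Sn) − E°(Co²⁺/Co).
So E°(Sn²⁺/Sn) = E°cell + E°(Co²⁺/Co) = +0.140 + (-0.28) = -0.14 V.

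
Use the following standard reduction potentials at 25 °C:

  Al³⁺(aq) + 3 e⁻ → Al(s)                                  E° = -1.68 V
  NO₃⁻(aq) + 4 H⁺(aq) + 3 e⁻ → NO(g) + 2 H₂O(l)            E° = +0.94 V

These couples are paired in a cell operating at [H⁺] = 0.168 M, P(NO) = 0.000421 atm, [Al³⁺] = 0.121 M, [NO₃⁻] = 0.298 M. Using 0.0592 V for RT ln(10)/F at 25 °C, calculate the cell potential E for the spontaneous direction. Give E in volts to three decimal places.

NO₃⁻/NO is the cathode (higher E°), Al³⁺/Al the anode: E°cell = +0.94 − (-1.68) = +2.62 V, n = 3.
Overall: NO₃⁻(aq) + 4 H⁺(aq) + Al(s) → NO(g) + 2 H₂O(l) + Al³⁺(aq)
Q = P(NO)·[Al³⁺] / ([NO₃⁻]·[H⁺]^4); log Q = -0.668.
E = E° − (0.0592/n) log Q = +2.62 − (0.0592/3)(-0.668) = +2.633 V.

+2.633 V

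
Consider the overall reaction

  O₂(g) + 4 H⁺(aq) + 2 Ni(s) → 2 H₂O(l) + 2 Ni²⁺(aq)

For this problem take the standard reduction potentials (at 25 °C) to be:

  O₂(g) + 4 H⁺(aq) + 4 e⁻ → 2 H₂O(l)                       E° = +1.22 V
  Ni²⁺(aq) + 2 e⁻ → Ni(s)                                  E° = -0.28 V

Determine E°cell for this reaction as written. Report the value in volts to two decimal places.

+1.50 V

The O₂/H₂O couple has the higher reduction potential, so it is the cathode; Ni²⁺/Ni is oxidised at the anode.
E°cell = E°(cathode) − E°(anode) = (+1.22) − (-0.28) = +1.50 V.
Since E°cell > 0, the reaction is spontaneous under standard conditions.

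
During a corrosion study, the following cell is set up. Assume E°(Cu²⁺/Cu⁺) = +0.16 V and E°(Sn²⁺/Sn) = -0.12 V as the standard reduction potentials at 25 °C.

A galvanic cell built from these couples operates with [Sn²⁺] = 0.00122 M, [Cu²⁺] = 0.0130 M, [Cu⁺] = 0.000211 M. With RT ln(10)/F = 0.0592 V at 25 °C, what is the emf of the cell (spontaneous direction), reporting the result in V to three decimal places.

Cu²⁺/Cu⁺ is the cathode (higher E°), Sn²⁺/Sn the anode: E°cell = +0.16 − (-0.12) = +0.28 V, n = 2.
Overall: 2 Cu²⁺(aq) + Sn(s) → 2 Cu⁺(aq) + Sn²⁺(aq)
Q = [Cu⁺]^2·[Sn²⁺] / ([Cu²⁺]^2); log Q = -6.493.
E = E° − (0.0592/n) log Q = +0.28 − (0.0592/2)(-6.493) = +0.472 V.

+0.472 V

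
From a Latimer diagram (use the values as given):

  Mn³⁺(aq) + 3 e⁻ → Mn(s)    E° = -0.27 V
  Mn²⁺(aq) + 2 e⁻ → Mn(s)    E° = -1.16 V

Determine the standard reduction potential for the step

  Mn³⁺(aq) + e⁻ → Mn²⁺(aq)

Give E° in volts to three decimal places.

+1.510 V

Sequential free energies add, so n₃E°₃ = n₁E°₁ + n₂E°₂.
With n₃ = 3, and the known step contributing 2×(-1.16) V, the unknown satisfies 1·E° = 3×(-0.27) − 2×(-1.16) = +1.510.
E° = +1.510 / 1 = +1.510 V.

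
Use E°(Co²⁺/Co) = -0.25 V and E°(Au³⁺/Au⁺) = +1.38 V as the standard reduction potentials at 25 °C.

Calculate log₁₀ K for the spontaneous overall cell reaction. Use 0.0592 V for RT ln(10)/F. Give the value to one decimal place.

Cathode: Au³⁺/Au⁺; anode: Co²⁺/Co. E°cell = +1.63 V, n = 2.
log K = nE°cell / 0.0592 = (2)(+1.63) / 0.0592 = 55.1.

55.1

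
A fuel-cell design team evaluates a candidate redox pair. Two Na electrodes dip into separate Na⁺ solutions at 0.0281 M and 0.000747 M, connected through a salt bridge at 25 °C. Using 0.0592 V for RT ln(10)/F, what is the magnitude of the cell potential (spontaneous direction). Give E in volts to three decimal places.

+0.093 V

For a concentration cell E°cell = 0. The 0.0281 M side is the cathode (reduction is favoured where [Na⁺] is higher).
With n = 1, E = −(0.0592/1) log([Na⁺]ₐₙ/[Na⁺]꜀ₐₜ) = −(0.0592/1) log(0.000747/0.0281) = −(0.0592/1)(-1.575) = +0.093 V.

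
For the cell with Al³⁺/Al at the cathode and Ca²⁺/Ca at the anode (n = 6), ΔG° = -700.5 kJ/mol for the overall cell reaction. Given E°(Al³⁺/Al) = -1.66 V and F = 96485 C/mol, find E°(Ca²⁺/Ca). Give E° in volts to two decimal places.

-2.87 V

E°cell = −ΔG°/(nF) = −(-700.5×10³)/((6)(96485)) = +1.210 V.
Since Al³⁺/Al is the cathode and Ca²⁺/Ca the anode, E°cell = E°(Al³⁺/Al) − E°(Ca²⁺/Ca).
So E°(Ca²⁺/Ca) = E°(Al³⁺/Al) − E°cell = (-1.66) − (+1.210) = -2.87 V.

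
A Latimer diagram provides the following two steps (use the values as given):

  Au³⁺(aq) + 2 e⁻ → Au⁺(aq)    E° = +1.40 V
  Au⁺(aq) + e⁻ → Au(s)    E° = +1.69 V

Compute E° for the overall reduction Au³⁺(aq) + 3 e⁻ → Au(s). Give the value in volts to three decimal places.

Standard free energies of sequential steps add: ΔG°₃ = ΔG°₁ + ΔG°₂, so n₃E°₃ = n₁E°₁ + n₂E°₂.
E°₃ = (2×+1.40 + 1×+1.69) / 3 = (+4.490) / 3 = +1.497 V.
Simply averaging or adding the two E° values would be wrong; the electron-weighted sum is required.

+1.497 V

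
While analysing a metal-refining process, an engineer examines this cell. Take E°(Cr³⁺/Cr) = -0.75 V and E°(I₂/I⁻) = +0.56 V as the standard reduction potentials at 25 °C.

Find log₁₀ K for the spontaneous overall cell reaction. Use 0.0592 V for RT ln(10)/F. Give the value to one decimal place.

132.8

Cathode: I₂/I⁻; anode: Cr³⁺/Cr. E°cell = +1.31 V, n = 6.
log K = nE°cell / 0.0592 = (6)(+1.31) / 0.0592 = 132.8.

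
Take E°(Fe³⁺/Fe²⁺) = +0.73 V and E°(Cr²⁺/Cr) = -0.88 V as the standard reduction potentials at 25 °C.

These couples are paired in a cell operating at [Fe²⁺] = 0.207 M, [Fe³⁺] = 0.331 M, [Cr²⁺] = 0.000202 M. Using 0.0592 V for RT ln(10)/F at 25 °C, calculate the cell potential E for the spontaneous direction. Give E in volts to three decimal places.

+1.731 V

Fe³⁺/Fe²⁺ is the cathode (higher E°), Cr²⁺/Cr the anode: E°cell = +0.73 − (-0.88) = +1.61 V, n = 2.
Overall: 2 Fe³⁺(aq) + Cr(s) → 2 Fe²⁺(aq) + Cr²⁺(aq)
Q = [Fe²⁺]^2·[Cr²⁺] / ([Fe³⁺]^2); log Q = -4.102.
E = E° − (0.0592/n) log Q = +1.61 − (0.0592/2)(-4.102) = +1.731 V.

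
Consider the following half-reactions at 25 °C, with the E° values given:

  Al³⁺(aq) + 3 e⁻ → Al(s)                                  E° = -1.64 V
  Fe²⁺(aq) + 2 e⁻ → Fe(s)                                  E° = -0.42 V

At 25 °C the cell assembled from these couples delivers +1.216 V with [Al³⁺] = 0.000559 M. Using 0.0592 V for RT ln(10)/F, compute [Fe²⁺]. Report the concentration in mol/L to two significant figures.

Fe²⁺/Fe is the cathode, Al³⁺/Al the anode: E°cell = +1.22 V, n = 6.
Overall reaction: 3 Fe²⁺(aq) + 2 Al(s) → 3 Fe(s) + 2 Al³⁺(aq); Q = [Al³⁺]^2/[Fe²⁺]^3.
From E = E° − (0.0592/n) log Q: log Q = (E° − E)·n/0.0592 = (+1.22 − (+1.216))·6/0.0592 = 0.4054.
So 3·log[Fe²⁺] = 2·log(0.000559) − log Q = -6.5052 − (0.4054) = -6.9106; log[Fe²⁺] = -6.9106 / 3 = -2.3035; [Fe²⁺] = 10^(-2.3035) ≈ 0.0050 M.

0.0050 M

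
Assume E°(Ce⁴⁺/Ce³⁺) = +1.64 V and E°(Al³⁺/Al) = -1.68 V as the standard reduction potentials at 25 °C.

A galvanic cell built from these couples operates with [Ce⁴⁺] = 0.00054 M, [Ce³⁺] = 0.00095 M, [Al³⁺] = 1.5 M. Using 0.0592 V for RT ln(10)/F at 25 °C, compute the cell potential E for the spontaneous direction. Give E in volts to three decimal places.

Ce⁴⁺/Ce³⁺ is the cathode (higher E°), Al³⁺/Al the anode: E°cell = +1.64 − (-1.68) = +3.32 V, n = 3.
Overall: 3 Ce⁴⁺(aq) + Al(s) → 3 Ce³⁺(aq) + Al³⁺(aq)
Q = [Ce³⁺]^3·[Al³⁺] / ([Ce⁴⁺]^3); log Q = 0.912.
E = E° − (0.0592/n) log Q = +3.32 − (0.0592/3)(0.912) = +3.302 V.

+3.302 V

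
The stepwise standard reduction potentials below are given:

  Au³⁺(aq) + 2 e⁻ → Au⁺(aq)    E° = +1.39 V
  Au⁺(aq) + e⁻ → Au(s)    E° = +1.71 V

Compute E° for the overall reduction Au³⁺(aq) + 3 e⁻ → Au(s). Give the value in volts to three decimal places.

+1.497 V

Standard free energies of sequential steps add: ΔG°₃ = ΔG°₁ + ΔG°₂, so n₃E°₃ = n₁E°₁ + n₂E°₂.
E°₃ = (2×+1.39 + 1×+1.71) / 3 = (+4.490) / 3 = +1.497 V.
E° values themselves are not directly additive — weighting by electron count is essential.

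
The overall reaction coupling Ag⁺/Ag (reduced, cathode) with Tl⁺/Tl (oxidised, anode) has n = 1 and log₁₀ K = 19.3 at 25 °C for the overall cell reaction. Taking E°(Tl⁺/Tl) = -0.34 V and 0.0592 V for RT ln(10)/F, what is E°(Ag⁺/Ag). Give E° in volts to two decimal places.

+0.80 V

E°cell = (0.0592/n)·log K = (0.0592/1)(19.3) = +1.143 V.
Since Ag⁺/Ag is the cathode and Tl⁺/Tl the anode, E°cell = E°(Ag⁺/Ag) − E°(Tl⁺/Tl).
So E°(Ag⁺/Ag) = E°cell + E°(Tl⁺/Tl) = +1.143 + (-0.34) = +0.80 V.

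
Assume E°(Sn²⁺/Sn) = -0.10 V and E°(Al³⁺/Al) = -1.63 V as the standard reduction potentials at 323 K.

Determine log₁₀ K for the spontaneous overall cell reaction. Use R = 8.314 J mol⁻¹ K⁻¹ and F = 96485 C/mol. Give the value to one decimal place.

Cathode: Sn²⁺/Sn; anode: Al³⁺/Al. E°cell = (-0.10) − (-1.63) = +1.53 V, with n = 6.
ΔG° = −nFE° = −RT ln K, so ln K = nFE°/(RT) = (6)(96485)(+1.53) / ((8.314)(323)) = 329.830.
log₁₀ K = 329.830 / ln 10 = 143.2.

143.2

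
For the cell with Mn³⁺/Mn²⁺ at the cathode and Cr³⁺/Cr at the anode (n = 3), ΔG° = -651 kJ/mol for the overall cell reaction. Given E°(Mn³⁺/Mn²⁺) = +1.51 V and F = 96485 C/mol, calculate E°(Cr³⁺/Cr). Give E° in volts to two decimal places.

-0.74 V

E°cell = −ΔG°/(nF) = −(-651×10³)/((3)(96485)) = +2.249 V.
Since Mn³⁺/Mn²⁺ is the cathode and Cr³⁺/Cr the anode, E°cell = E°(Mn³⁺/Mn²⁺) − E°(Cr³⁺/Cr).
So E°(Cr³⁺/Cr) = E°(Mn³⁺/Mn²⁺) − E°cell = (+1.51) − (+2.249) = -0.74 V.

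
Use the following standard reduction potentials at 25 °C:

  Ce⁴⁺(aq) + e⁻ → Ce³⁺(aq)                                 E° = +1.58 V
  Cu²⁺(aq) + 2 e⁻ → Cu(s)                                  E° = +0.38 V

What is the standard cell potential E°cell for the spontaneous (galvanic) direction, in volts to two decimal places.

+1.20 V

The Ce⁴⁺/Ce³⁺ couple has the higher reduction potential, so it is the cathode; Cu²⁺/Cu is oxidised at the anode.
E°cell = E°(cathode) − E°(anode) = (+1.58) − (+0.38) = +1.20 V.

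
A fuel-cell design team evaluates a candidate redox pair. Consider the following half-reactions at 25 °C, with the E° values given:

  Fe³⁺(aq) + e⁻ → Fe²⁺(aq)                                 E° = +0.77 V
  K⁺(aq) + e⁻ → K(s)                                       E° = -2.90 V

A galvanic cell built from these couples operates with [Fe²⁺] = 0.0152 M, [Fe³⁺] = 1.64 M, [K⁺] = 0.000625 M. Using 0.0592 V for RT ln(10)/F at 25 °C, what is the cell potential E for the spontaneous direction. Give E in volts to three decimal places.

Fe³⁺/Fe²⁺ is the cathode (higher E°), K⁺/K the anode: E°cell = +0.77 − (-2.90) = +3.67 V, n = 1.
Overall: Fe³⁺(aq) + K(s) → Fe²⁺(aq) + K⁺(aq)
Q = [Fe²⁺]·[K⁺] / ([Fe³⁺]); log Q = -5.237.
E = E° − (0.0592/n) log Q = +3.67 − (0.0592/1)(-5.237) = +3.980 V.

+3.980 V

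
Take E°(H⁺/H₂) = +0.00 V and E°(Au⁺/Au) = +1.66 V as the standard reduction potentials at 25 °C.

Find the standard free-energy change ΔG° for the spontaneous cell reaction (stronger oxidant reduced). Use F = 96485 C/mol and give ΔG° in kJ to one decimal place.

Au⁺/Au (E° = +1.66 V) is the cathode; H⁺/H₂ (E° = +0.00 V) is the anode, so E°cell = +1.66 V.
Balancing electrons gives n = 2 (lcm of 1 and 2).
ΔG° = −nFE° = −(2)(96485)(+1.66) = -320,330 J = -320.3 kJ.

-320.3 kJ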